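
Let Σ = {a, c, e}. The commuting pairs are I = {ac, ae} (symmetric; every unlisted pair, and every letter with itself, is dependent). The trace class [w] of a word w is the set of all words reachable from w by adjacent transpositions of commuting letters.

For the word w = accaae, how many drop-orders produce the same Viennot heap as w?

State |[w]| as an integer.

drop 0:a onto floor
drop 1:c onto floor
drop 2:c onto {1:c}
drop 3:a onto {0:a}
drop 4:a onto {3:a}
drop 5:e onto {2:c}
ground layer = {0:a, 1:c}
drop-orders for the pieces not yet dropped (sum over which currently-grounded one goes next):
  1 to go: {4} 1  {5} 1
  2 to go: {2,5} 1  {3,4} 1  {4,5} 2
  3 to go: {0,3,4} 1  {1,2,5} 1  {2,4,5} 3  {3,4,5} 3
  4 to go: {0,3,4,5} 4  {1,2,4,5} 4  {2,3,4,5} 6
  if 0:a drops first: 10 orders
  if 1:c drops first: 10 orders
heap linearizations: 20

20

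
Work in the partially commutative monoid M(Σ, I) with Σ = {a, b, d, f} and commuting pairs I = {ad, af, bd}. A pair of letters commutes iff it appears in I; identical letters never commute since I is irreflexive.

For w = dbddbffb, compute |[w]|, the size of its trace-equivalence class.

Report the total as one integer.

piece 0:d — minimal
piece 1:b — minimal
piece 2:d rests on {0:d}
piece 3:d rests on {2:d}
piece 4:b rests on {1:b}
piece 5:f rests on {3:d, 4:b}
piece 6:f rests on {5:f}
piece 7:b rests on {6:f}
minimal pieces: {0:d, 1:b}
ways to finish when only these pieces remain (= sum over removing one remaining piece with nothing left below it):
  1 left: {7}→1
  2 left: {6,7}→1
  3 left: {5,6,7}→1
  4 left: {3,5,6,7}→1  {4,5,6,7}→1
  5 left: {1,4,5,6,7}→1  {2,3,5,6,7}→1  {3,4,5,6,7}→2
  6 left: {0,2,3,5,6,7}→1  {1,3,4,5,6,7}→3  {2,3,4,5,6,7}→3
  placing 0:d first → 6 extensions
  placing 1:b first → 4 extensions
total linear extensions = 10

10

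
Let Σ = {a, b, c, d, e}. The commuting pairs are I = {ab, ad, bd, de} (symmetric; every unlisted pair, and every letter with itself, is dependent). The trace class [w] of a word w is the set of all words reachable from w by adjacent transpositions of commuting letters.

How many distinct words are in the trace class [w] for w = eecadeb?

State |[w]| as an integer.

drop 0:e onto floor
drop 1:e onto {0:e}
drop 2:c onto {1:e}
drop 3:a onto {2:c}
drop 4:d onto {2:c}
drop 5:e onto {3:a}
drop 6:b onto {5:e}
ground layer = {0:e}
drop-orders for the pieces not yet dropped (sum over which currently-grounded one goes next):
  1 to go: {4} 1  {6} 1
  2 to go: {4,6} 2  {5,6} 1
  3 to go: {3,5,6} 1  {4,5,6} 3
  4 to go: {3,4,5,6} 4
  5 to go: {2,3,4,5,6} 4
  if 0:e drops first: 4 orders

4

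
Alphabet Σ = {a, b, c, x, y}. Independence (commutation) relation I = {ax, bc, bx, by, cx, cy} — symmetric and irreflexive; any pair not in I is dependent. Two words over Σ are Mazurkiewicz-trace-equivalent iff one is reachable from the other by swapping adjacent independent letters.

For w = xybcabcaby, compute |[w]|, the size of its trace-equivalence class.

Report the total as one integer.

48

0(x) covers ∅
1(y) covers 0:x
2(b) covers ∅
3(c) covers ∅
4(a) covers 1:y, 2:b, 3:c
5(b) covers 4:a
6(c) covers 4:a
7(a) covers 5:b, 6:c
8(b) covers 7:a
9(y) covers 7:a
floor of heap: 0:x, 2:b, 3:c
completions by unplaced set U, small U first (add the entries for U minus each lowest piece of U):
  |U|=1: {8}:1  {9}:1
  |U|=2: {8,9}:2
  |U|=3: {7,8,9}:2
  |U|=4: {5,7,8,9}:2  {6,7,8,9}:2
  |U|=5: {5,6,7,8,9}:4
  |U|=6: {4,5,6,7,8,9}:4
  |U|=7: {1,4,5,6,7,8,9}:4  {2,4,5,6,7,8,9}:4  {3,4,5,6,7,8,9}:4
  |U|=8: {0,1,4,5,6,7,8,9}:4  {1,2,4,5,6,7,8,9}:8  {1,3,4,5,6,7,8,9}:8  {2,3,4,5,6,7,8,9}:8
  start at 0(x): 24
  start at 2(b): 12
  start at 3(c): 12
sum over floor = 48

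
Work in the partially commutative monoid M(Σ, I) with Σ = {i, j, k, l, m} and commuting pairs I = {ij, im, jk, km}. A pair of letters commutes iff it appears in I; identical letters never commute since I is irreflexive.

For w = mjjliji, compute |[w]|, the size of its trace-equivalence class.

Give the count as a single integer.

3

piece 0:m — minimal
piece 1:j rests on {0:m}
piece 2:j rests on {1:j}
piece 3:l rests on {2:j}
piece 4:i rests on {3:l}
piece 5:j rests on {3:l}
piece 6:i rests on {4:i}
minimal pieces: {0:m}
ways to finish when only these pieces remain (= sum over removing one remaining piece with nothing left below it):
  1 left: {5}→1  {6}→1
  2 left: {4,6}→1  {5,6}→2
  3 left: {4,5,6}→3
  4 left: {3,4,5,6}→3
  5 left: {2,3,4,5,6}→3
  placing 0:m first → 3 extensions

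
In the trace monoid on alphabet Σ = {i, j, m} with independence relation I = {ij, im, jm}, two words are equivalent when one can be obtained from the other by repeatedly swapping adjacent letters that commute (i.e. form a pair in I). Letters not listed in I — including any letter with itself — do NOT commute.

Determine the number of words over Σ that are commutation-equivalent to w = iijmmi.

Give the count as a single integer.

#0=i has no predecessor
#1=i depends on [0:i]
#2=j has no predecessor
#3=m has no predecessor
#4=m depends on [3:m]
#5=i depends on [1:i]
sources: [0:i, 2:j, 3:m]
N(rest) = Σ N(rest − s) over sources s of rest; N(one piece) = 1:
  size 1 → [2]=1  [4]=1  [5]=1
  size 2 → [1,5]=1  [2,4]=2  [2,5]=2  [3,4]=1  [4,5]=2
  size 3 → [0,1,5]=1  [1,2,5]=3  [1,4,5]=3  [2,3,4]=3  [2,4,5]=6  [3,4,5]=3
  size 4 → [0,1,2,5]=4  [0,1,4,5]=4  [1,2,4,5]=12  [1,3,4,5]=6  [2,3,4,5]=12
  first=0(i) contributes 30
  first=2(j) contributes 10
  first=3(m) contributes 20
|[w]| = 60

60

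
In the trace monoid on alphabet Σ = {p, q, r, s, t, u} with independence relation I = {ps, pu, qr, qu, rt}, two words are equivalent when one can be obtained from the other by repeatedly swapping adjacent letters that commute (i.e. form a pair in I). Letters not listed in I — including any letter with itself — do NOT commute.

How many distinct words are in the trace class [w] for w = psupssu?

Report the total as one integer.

#0=p has no predecessor
#1=s has no predecessor
#2=u depends on [1:s]
#3=p depends on [0:p]
#4=s depends on [2:u]
#5=s depends on [4:s]
#6=u depends on [5:s]
sources: [0:p, 1:s]
N(rest) = Σ N(rest − s) over sources s of rest; N(one piece) = 1:
  size 1 → [3]=1  [6]=1
  size 2 → [0,3]=1  [3,6]=2  [5,6]=1
  size 3 → [0,3,6]=3  [3,5,6]=3  [4,5,6]=1
  size 4 → [0,3,5,6]=6  [2,4,5,6]=1  [3,4,5,6]=4
  size 5 → [0,3,4,5,6]=10  [1,2,4,5,6]=1  [2,3,4,5,6]=5
  first=0(p) contributes 6
  first=1(s) contributes 15
|[w]| = 21

21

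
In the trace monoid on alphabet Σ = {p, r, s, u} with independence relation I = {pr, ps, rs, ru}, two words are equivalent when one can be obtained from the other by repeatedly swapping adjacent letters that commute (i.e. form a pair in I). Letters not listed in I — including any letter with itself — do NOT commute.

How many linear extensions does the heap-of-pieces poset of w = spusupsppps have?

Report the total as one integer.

#0=s has no predecessor
#1=p has no predecessor
#2=u depends on [0:s, 1:p]
#3=s depends on [2:u]
#4=u depends on [3:s]
#5=p depends on [4:u]
#6=s depends on [4:u]
#7=p depends on [5:p]
#8=p depends on [7:p]
#9=p depends on [8:p]
#10=s depends on [6:s]
sources: [0:s, 1:p]
N(rest) = Σ N(rest − s) over sources s of rest; N(one piece) = 1:
  size 1 → [9]=1  [10]=1
  size 2 → [6,10]=1  [8,9]=1  [9,10]=2
  size 3 → [6,9,10]=3  [7,8,9]=1  [8,9,10]=3
  size 4 → [5,7,8,9]=1  [6,8,9,10]=6  [7,8,9,10]=4
  size 5 → [5,7,8,9,10]=5  [6,7,8,9,10]=10
  size 6 → [5,6,7,8,9,10]=15
  size 7 → [4,5,6,7,8,9,10]=15
  size 8 → [3,4,5,6,7,8,9,10]=15
  size 9 → [2,3,4,5,6,7,8,9,10]=15
  first=0(s) contributes 15
  first=1(p) contributes 15
|[w]| = 30

30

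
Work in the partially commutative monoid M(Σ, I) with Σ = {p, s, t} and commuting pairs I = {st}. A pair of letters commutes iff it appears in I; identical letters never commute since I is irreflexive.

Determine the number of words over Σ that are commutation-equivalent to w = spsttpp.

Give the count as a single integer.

3

piece 0:s — minimal
piece 1:p rests on {0:s}
piece 2:s rests on {1:p}
piece 3:t rests on {1:p}
piece 4:t rests on {3:t}
piece 5:p rests on {2:s, 4:t}
piece 6:p rests on {5:p}
minimal pieces: {0:s}
ways to finish when only these pieces remain (= sum over removing one remaining piece with nothing left below it):
  1 left: {6}→1
  2 left: {5,6}→1
  3 left: {2,5,6}→1  {4,5,6}→1
  4 left: {2,4,5,6}→2  {3,4,5,6}→1
  5 left: {2,3,4,5,6}→3
  placing 0:s first → 3 extensions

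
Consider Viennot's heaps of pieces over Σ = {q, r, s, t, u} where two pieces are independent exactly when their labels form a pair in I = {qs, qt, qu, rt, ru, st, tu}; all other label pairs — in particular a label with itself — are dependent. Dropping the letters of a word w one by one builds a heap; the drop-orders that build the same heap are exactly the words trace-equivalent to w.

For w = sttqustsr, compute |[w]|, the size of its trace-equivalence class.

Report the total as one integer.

420

#0=s has no predecessor
#1=t has no predecessor
#2=t depends on [1:t]
#3=q has no predecessor
#4=u depends on [0:s]
#5=s depends on [4:u]
#6=t depends on [2:t]
#7=s depends on [5:s]
#8=r depends on [3:q, 7:s]
sources: [0:s, 1:t, 3:q]
N(rest) = Σ N(rest − s) over sources s of rest; N(one piece) = 1:
  size 1 → [6]=1  [8]=1
  size 2 → [2,6]=1  [3,8]=1  [6,8]=2  [7,8]=1
  size 3 → [1,2,6]=1  [2,6,8]=3  [3,6,8]=3  [3,7,8]=2  [5,7,8]=1  [6,7,8]=3
  size 4 → [1,2,6,8]=4  [2,3,6,8]=6  [2,6,7,8]=6  [3,5,7,8]=3  [3,6,7,8]=8  [4,5,7,8]=1  [5,6,7,8]=4
  size 5 → [0,4,5,7,8]=1  [1,2,3,6,8]=10  [1,2,6,7,8]=10  [2,3,6,7,8]=20  [2,5,6,7,8]=10  [3,4,5,7,8]=4  [3,5,6,7,8]=15  [4,5,6,7,8]=5
  size 6 → [0,3,4,5,7,8]=5  [0,4,5,6,7,8]=6  [1,2,3,6,7,8]=40  [1,2,5,6,7,8]=20  [2,3,5,6,7,8]=45  [2,4,5,6,7,8]=15  [3,4,5,6,7,8]=24
  size 7 → [0,2,4,5,6,7,8]=21  [0,3,4,5,6,7,8]=35  [1,2,3,5,6,7,8]=105  [1,2,4,5,6,7,8]=35  [2,3,4,5,6,7,8]=84
  first=0(s) contributes 224
  first=1(t) contributes 140
  first=3(q) contributes 56
|[w]| = 420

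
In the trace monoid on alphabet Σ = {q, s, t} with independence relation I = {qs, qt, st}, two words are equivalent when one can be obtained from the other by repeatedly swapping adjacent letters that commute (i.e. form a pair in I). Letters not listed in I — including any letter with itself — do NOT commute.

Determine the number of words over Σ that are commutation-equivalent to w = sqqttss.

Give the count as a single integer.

210

0(s) covers ∅
1(q) covers ∅
2(q) covers 1:q
3(t) covers ∅
4(t) covers 3:t
5(s) covers 0:s
6(s) covers 5:s
floor of heap: 0:s, 1:q, 3:t
completions by unplaced set U, small U first (add the entries for U minus each lowest piece of U):
  |U|=1: {2}:1  {4}:1  {6}:1
  |U|=2: {1,2}:1  {2,4}:2  {2,6}:2  {3,4}:1  {4,6}:2  {5,6}:1
  |U|=3: {0,5,6}:1  {1,2,4}:3  {1,2,6}:3  {2,3,4}:3  {2,4,6}:6  {2,5,6}:3  {3,4,6}:3  {4,5,6}:3
  |U|=4: {0,2,5,6}:4  {0,4,5,6}:4  {1,2,3,4}:6  {1,2,4,6}:12  {1,2,5,6}:6  {2,3,4,6}:12  {2,4,5,6}:12  {3,4,5,6}:6
  |U|=5: {0,1,2,5,6}:10  {0,2,4,5,6}:20  {0,3,4,5,6}:10  {1,2,3,4,6}:30  {1,2,4,5,6}:30  {2,3,4,5,6}:30
  start at 0(s): 90
  start at 1(q): 60
  start at 3(t): 60
sum over floor = 210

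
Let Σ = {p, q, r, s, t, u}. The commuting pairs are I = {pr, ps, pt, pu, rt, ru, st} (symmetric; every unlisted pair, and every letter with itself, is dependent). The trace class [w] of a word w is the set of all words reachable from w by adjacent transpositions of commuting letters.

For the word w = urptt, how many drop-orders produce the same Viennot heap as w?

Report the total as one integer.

drop 0:u onto floor
drop 1:r onto floor
drop 2:p onto floor
drop 3:t onto {0:u}
drop 4:t onto {3:t}
ground layer = {0:u, 1:r, 2:p}
drop-orders for the pieces not yet dropped (sum over which currently-grounded one goes next):
  1 to go: {1} 1  {2} 1  {4} 1
  2 to go: {1,2} 2  {1,4} 2  {2,4} 2  {3,4} 1
  3 to go: {0,3,4} 1  {1,2,4} 6  {1,3,4} 3  {2,3,4} 3
  if 0:u drops first: 12 orders
  if 1:r drops first: 4 orders
  if 2:p drops first: 4 orders
heap linearizations: 20

20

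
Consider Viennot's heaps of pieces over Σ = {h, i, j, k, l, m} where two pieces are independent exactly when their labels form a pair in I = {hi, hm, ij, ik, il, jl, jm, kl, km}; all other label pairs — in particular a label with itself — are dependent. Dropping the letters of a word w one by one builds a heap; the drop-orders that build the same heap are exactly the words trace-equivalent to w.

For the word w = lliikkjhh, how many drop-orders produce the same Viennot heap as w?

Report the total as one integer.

drop 0:l onto floor
drop 1:l onto {0:l}
drop 2:i onto floor
drop 3:i onto {2:i}
drop 4:k onto floor
drop 5:k onto {4:k}
drop 6:j onto {5:k}
drop 7:h onto {1:l, 6:j}
drop 8:h onto {7:h}
ground layer = {0:l, 2:i, 4:k}
drop-orders for the pieces not yet dropped (sum over which currently-grounded one goes next):
  1 to go: {3} 1  {8} 1
  2 to go: {2,3} 1  {3,8} 2  {7,8} 1
  3 to go: {1,7,8} 1  {2,3,8} 3  {3,7,8} 3  {6,7,8} 1
  4 to go: {0,1,7,8} 1  {1,3,7,8} 4  {1,6,7,8} 2  {2,3,7,8} 6  {3,6,7,8} 4  {5,6,7,8} 1
  5 to go: {0,1,3,7,8} 5  {0,1,6,7,8} 3  {1,2,3,7,8} 10  {1,3,6,7,8} 10  {1,5,6,7,8} 3  {2,3,6,7,8} 10  {3,5,6,7,8} 5  {4,5,6,7,8} 1
  6 to go: {0,1,2,3,7,8} 15  {0,1,3,6,7,8} 18  {0,1,5,6,7,8} 6  {1,2,3,6,7,8} 30  {1,3,5,6,7,8} 18  {1,4,5,6,7,8} 4  {2,3,5,6,7,8} 15  {3,4,5,6,7,8} 6
  7 to go: {0,1,2,3,6,7,8} 63  {0,1,3,5,6,7,8} 42  {0,1,4,5,6,7,8} 10  {1,2,3,5,6,7,8} 63  {1,3,4,5,6,7,8} 28  {2,3,4,5,6,7,8} 21
  if 0:l drops first: 112 orders
  if 2:i drops first: 80 orders
  if 4:k drops first: 168 orders
heap linearizations: 360

360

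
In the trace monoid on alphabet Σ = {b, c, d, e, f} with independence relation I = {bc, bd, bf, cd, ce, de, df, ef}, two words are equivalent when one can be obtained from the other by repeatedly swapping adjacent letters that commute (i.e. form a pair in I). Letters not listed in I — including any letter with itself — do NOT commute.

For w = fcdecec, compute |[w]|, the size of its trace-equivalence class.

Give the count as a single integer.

#0=f has no predecessor
#1=c depends on [0:f]
#2=d has no predecessor
#3=e has no predecessor
#4=c depends on [1:c]
#5=e depends on [3:e]
#6=c depends on [4:c]
sources: [0:f, 2:d, 3:e]
N(rest) = Σ N(rest − s) over sources s of rest; N(one piece) = 1:
  size 1 → [2]=1  [5]=1  [6]=1
  size 2 → [2,5]=2  [2,6]=2  [3,5]=1  [4,6]=1  [5,6]=2
  size 3 → [1,4,6]=1  [2,3,5]=3  [2,4,6]=3  [2,5,6]=6  [3,5,6]=3  [4,5,6]=3
  size 4 → [0,1,4,6]=1  [1,2,4,6]=4  [1,4,5,6]=4  [2,3,5,6]=12  [2,4,5,6]=12  [3,4,5,6]=6
  size 5 → [0,1,2,4,6]=5  [0,1,4,5,6]=5  [1,2,4,5,6]=20  [1,3,4,5,6]=10  [2,3,4,5,6]=30
  first=0(f) contributes 60
  first=2(d) contributes 15
  first=3(e) contributes 30
|[w]| = 105

105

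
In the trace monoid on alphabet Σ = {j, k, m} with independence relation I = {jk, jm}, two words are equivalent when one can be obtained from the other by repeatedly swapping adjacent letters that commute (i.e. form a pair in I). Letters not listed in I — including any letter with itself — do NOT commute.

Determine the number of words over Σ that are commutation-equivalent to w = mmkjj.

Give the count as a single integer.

#0=m has no predecessor
#1=m depends on [0:m]
#2=k depends on [1:m]
#3=j has no predecessor
#4=j depends on [3:j]
sources: [0:m, 3:j]
N(rest) = Σ N(rest − s) over sources s of rest; N(one piece) = 1:
  size 1 → [2]=1  [4]=1
  size 2 → [1,2]=1  [2,4]=2  [3,4]=1
  size 3 → [0,1,2]=1  [1,2,4]=3  [2,3,4]=3
  first=0(m) contributes 6
  first=3(j) contributes 4
|[w]| = 10

10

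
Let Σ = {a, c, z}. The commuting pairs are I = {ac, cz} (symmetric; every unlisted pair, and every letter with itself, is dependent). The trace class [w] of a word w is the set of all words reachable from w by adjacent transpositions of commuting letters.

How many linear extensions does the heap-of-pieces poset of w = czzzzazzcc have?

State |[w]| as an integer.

120

piece 0:c — minimal
piece 1:z — minimal
piece 2:z rests on {1:z}
piece 3:z rests on {2:z}
piece 4:z rests on {3:z}
piece 5:a rests on {4:z}
piece 6:z rests on {5:a}
piece 7:z rests on {6:z}
piece 8:c rests on {0:c}
piece 9:c rests on {8:c}
minimal pieces: {0:c, 1:z}
ways to finish when only these pieces remain (= sum over removing one remaining piece with nothing left below it):
  1 left: {7}→1  {9}→1
  2 left: {6,7}→1  {7,9}→2  {8,9}→1
  3 left: {0,8,9}→1  {5,6,7}→1  {6,7,9}→3  {7,8,9}→3
  4 left: {0,7,8,9}→4  {4,5,6,7}→1  {5,6,7,9}→4  {6,7,8,9}→6
  5 left: {0,6,7,8,9}→10  {3,4,5,6,7}→1  {4,5,6,7,9}→5  {5,6,7,8,9}→10
  6 left: {0,5,6,7,8,9}→20  {2,3,4,5,6,7}→1  {3,4,5,6,7,9}→6  {4,5,6,7,8,9}→15
  7 left: {0,4,5,6,7,8,9}→35  {1,2,3,4,5,6,7}→1  {2,3,4,5,6,7,9}→7  {3,4,5,6,7,8,9}→21
  8 left: {0,3,4,5,6,7,8,9}→56  {1,2,3,4,5,6,7,9}→8  {2,3,4,5,6,7,8,9}→28
  placing 0:c first → 36 extensions
  placing 1:z first → 84 extensions
total linear extensions = 120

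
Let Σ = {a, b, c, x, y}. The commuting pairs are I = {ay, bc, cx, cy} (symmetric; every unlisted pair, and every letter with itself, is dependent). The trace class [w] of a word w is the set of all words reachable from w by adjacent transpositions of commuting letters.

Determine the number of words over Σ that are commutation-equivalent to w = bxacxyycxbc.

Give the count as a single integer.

56

#0=b has no predecessor
#1=x depends on [0:b]
#2=a depends on [1:x]
#3=c depends on [2:a]
#4=x depends on [2:a]
#5=y depends on [4:x]
#6=y depends on [5:y]
#7=c depends on [3:c]
#8=x depends on [6:y]
#9=b depends on [8:x]
#10=c depends on [7:c]
sources: [0:b]
N(rest) = Σ N(rest − s) over sources s of rest; N(one piece) = 1:
  size 1 → [9]=1  [10]=1
  size 2 → [7,10]=1  [8,9]=1  [9,10]=2
  size 3 → [3,7,10]=1  [6,8,9]=1  [7,9,10]=3  [8,9,10]=3
  size 4 → [3,7,9,10]=4  [5,6,8,9]=1  [6,8,9,10]=4  [7,8,9,10]=6
  size 5 → [3,7,8,9,10]=10  [4,5,6,8,9]=1  [5,6,8,9,10]=5  [6,7,8,9,10]=10
  size 6 → [3,6,7,8,9,10]=20  [4,5,6,8,9,10]=6  [5,6,7,8,9,10]=15
  size 7 → [3,5,6,7,8,9,10]=35  [4,5,6,7,8,9,10]=21
  size 8 → [3,4,5,6,7,8,9,10]=56
  size 9 → [2,3,4,5,6,7,8,9,10]=56
  first=0(b) contributes 56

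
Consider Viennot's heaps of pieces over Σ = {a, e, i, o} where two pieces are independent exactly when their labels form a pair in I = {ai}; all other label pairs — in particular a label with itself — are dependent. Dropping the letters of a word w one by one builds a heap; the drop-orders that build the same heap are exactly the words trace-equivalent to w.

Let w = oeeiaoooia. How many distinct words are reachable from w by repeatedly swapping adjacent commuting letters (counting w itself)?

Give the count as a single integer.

4

#0=o has no predecessor
#1=e depends on [0:o]
#2=e depends on [1:e]
#3=i depends on [2:e]
#4=a depends on [2:e]
#5=o depends on [3:i, 4:a]
#6=o depends on [5:o]
#7=o depends on [6:o]
#8=i depends on [7:o]
#9=a depends on [7:o]
sources: [0:o]
N(rest) = Σ N(rest − s) over sources s of rest; N(one piece) = 1:
  size 1 → [8]=1  [9]=1
  size 2 → [8,9]=2
  size 3 → [7,8,9]=2
  size 4 → [6,7,8,9]=2
  size 5 → [5,6,7,8,9]=2
  size 6 → [3,5,6,7,8,9]=2  [4,5,6,7,8,9]=2
  size 7 → [3,4,5,6,7,8,9]=4
  size 8 → [2,3,4,5,6,7,8,9]=4
  first=0(o) contributes 4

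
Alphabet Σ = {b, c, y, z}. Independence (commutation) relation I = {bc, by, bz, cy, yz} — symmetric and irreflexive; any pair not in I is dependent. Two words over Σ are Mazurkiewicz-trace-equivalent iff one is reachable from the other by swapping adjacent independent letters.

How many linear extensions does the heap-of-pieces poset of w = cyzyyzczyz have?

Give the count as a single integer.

210

piece 0:c — minimal
piece 1:y — minimal
piece 2:z rests on {0:c}
piece 3:y rests on {1:y}
piece 4:y rests on {3:y}
piece 5:z rests on {2:z}
piece 6:c rests on {5:z}
piece 7:z rests on {6:c}
piece 8:y rests on {4:y}
piece 9:z rests on {7:z}
minimal pieces: {0:c, 1:y}
ways to finish when only these pieces remain (= sum over removing one remaining piece with nothing left below it):
  1 left: {8}→1  {9}→1
  2 left: {4,8}→1  {7,9}→1  {8,9}→2
  3 left: {3,4,8}→1  {4,8,9}→3  {6,7,9}→1  {7,8,9}→3
  4 left: {1,3,4,8}→1  {3,4,8,9}→4  {4,7,8,9}→6  {5,6,7,9}→1  {6,7,8,9}→4
  5 left: {1,3,4,8,9}→5  {2,5,6,7,9}→1  {3,4,7,8,9}→10  {4,6,7,8,9}→10  {5,6,7,8,9}→5
  6 left: {0,2,5,6,7,9}→1  {1,3,4,7,8,9}→15  {2,5,6,7,8,9}→6  {3,4,6,7,8,9}→20  {4,5,6,7,8,9}→15
  7 left: {0,2,5,6,7,8,9}→7  {1,3,4,6,7,8,9}→35  {2,4,5,6,7,8,9}→21  {3,4,5,6,7,8,9}→35
  8 left: {0,2,4,5,6,7,8,9}→28  {1,3,4,5,6,7,8,9}→70  {2,3,4,5,6,7,8,9}→56
  placing 0:c first → 126 extensions
  placing 1:y first → 84 extensions
total linear extensions = 210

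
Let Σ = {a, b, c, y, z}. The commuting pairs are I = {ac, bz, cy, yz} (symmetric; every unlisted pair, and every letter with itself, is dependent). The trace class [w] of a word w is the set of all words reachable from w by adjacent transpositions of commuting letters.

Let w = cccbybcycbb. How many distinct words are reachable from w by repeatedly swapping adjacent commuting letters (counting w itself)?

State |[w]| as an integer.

3

piece 0:c — minimal
piece 1:c rests on {0:c}
piece 2:c rests on {1:c}
piece 3:b rests on {2:c}
piece 4:y rests on {3:b}
piece 5:b rests on {4:y}
piece 6:c rests on {5:b}
piece 7:y rests on {5:b}
piece 8:c rests on {6:c}
piece 9:b rests on {7:y, 8:c}
piece 10:b rests on {9:b}
minimal pieces: {0:c}
ways to finish when only these pieces remain (= sum over removing one remaining piece with nothing left below it):
  1 left: {10}→1
  2 left: {9,10}→1
  3 left: {7,9,10}→1  {8,9,10}→1
  4 left: {6,8,9,10}→1  {7,8,9,10}→2
  5 left: {6,7,8,9,10}→3
  6 left: {5,6,7,8,9,10}→3
  7 left: {4,5,6,7,8,9,10}→3
  8 left: {3,4,5,6,7,8,9,10}→3
  9 left: {2,3,4,5,6,7,8,9,10}→3
  placing 0:c first → 3 extensions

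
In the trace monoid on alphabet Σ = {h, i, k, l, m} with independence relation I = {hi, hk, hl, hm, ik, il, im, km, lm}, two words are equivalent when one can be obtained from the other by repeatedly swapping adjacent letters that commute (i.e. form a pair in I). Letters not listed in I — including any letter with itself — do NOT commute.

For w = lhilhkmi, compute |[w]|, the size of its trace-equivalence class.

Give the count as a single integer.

piece 0:l — minimal
piece 1:h — minimal
piece 2:i — minimal
piece 3:l rests on {0:l}
piece 4:h rests on {1:h}
piece 5:k rests on {3:l}
piece 6:m — minimal
piece 7:i rests on {2:i}
minimal pieces: {0:l, 1:h, 2:i, 6:m}
ways to finish when only these pieces remain (= sum over removing one remaining piece with nothing left below it):
  1 left: {4}→1  {5}→1  {6}→1  {7}→1
  2 left: {1,4}→1  {2,7}→1  {3,5}→1  {4,5}→2  {4,6}→2  {4,7}→2  {5,6}→2  {5,7}→2  {6,7}→2
  3 left: {0,3,5}→1  {1,4,5}→3  {1,4,6}→3  {1,4,7}→3  {2,4,7}→3  {2,5,7}→3  {2,6,7}→3  {3,4,5}→3  {3,5,6}→3  {3,5,7}→3  {4,5,6}→6  {4,5,7}→6  {4,6,7}→6  {5,6,7}→6
  4 left: {0,3,4,5}→4  {0,3,5,6}→4  {0,3,5,7}→4  {1,2,4,7}→6  {1,3,4,5}→6  {1,4,5,6}→12  {1,4,5,7}→12  {1,4,6,7}→12  {2,3,5,7}→6  {2,4,5,7}→12  {2,4,6,7}→12  {2,5,6,7}→12  {3,4,5,6}→12  {3,4,5,7}→12  {3,5,6,7}→12  {4,5,6,7}→24
  5 left: {0,1,3,4,5}→10  {0,2,3,5,7}→10  {0,3,4,5,6}→20  {0,3,4,5,7}→20  {0,3,5,6,7}→20  {1,2,4,5,7}→30  {1,2,4,6,7}→30  {1,3,4,5,6}→30  {1,3,4,5,7}→30  {1,4,5,6,7}→60  {2,3,4,5,7}→30  {2,3,5,6,7}→30  {2,4,5,6,7}→60  {3,4,5,6,7}→60
  6 left: {0,1,3,4,5,6}→60  {0,1,3,4,5,7}→60  {0,2,3,4,5,7}→60  {0,2,3,5,6,7}→60  {0,3,4,5,6,7}→120  {1,2,3,4,5,7}→90  {1,2,4,5,6,7}→180  {1,3,4,5,6,7}→180  {2,3,4,5,6,7}→180
  placing 0:l first → 630 extensions
  placing 1:h first → 420 extensions
  placing 2:i first → 420 extensions
  placing 6:m first → 210 extensions
total linear extensions = 1680

1680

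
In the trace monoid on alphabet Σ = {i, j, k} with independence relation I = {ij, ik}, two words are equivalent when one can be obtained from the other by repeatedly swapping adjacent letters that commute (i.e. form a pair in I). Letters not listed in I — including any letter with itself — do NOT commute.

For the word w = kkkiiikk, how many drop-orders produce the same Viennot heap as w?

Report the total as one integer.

0(k) covers ∅
1(k) covers 0:k
2(k) covers 1:k
3(i) covers ∅
4(i) covers 3:i
5(i) covers 4:i
6(k) covers 2:k
7(k) covers 6:k
floor of heap: 0:k, 3:i
completions by unplaced set U, small U first (add the entries for U minus each lowest piece of U):
  |U|=1: {5}:1  {7}:1
  |U|=2: {4,5}:1  {5,7}:2  {6,7}:1
  |U|=3: {2,6,7}:1  {3,4,5}:1  {4,5,7}:3  {5,6,7}:3
  |U|=4: {1,2,6,7}:1  {2,5,6,7}:4  {3,4,5,7}:4  {4,5,6,7}:6
  |U|=5: {0,1,2,6,7}:1  {1,2,5,6,7}:5  {2,4,5,6,7}:10  {3,4,5,6,7}:10
  |U|=6: {0,1,2,5,6,7}:6  {1,2,4,5,6,7}:15  {2,3,4,5,6,7}:20
  start at 0(k): 35
  start at 3(i): 21
sum over floor = 56

56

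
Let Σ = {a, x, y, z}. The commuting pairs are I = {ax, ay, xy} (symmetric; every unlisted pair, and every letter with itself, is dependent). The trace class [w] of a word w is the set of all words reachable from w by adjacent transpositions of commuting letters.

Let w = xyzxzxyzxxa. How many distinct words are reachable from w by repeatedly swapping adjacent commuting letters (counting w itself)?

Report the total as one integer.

piece 0:x — minimal
piece 1:y — minimal
piece 2:z rests on {0:x, 1:y}
piece 3:x rests on {2:z}
piece 4:z rests on {3:x}
piece 5:x rests on {4:z}
piece 6:y rests on {4:z}
piece 7:z rests on {5:x, 6:y}
piece 8:x rests on {7:z}
piece 9:x rests on {8:x}
piece 10:a rests on {7:z}
minimal pieces: {0:x, 1:y}
ways to finish when only these pieces remain (= sum over removing one remaining piece with nothing left below it):
  1 left: {9}→1  {10}→1
  2 left: {8,9}→1  {9,10}→2
  3 left: {8,9,10}→3
  4 left: {7,8,9,10}→3
  5 left: {5,7,8,9,10}→3  {6,7,8,9,10}→3
  6 left: {5,6,7,8,9,10}→6
  7 left: {4,5,6,7,8,9,10}→6
  8 left: {3,4,5,6,7,8,9,10}→6
  9 left: {2,3,4,5,6,7,8,9,10}→6
  placing 0:x first → 6 extensions
  placing 1:y first → 6 extensions
total linear extensions = 12

12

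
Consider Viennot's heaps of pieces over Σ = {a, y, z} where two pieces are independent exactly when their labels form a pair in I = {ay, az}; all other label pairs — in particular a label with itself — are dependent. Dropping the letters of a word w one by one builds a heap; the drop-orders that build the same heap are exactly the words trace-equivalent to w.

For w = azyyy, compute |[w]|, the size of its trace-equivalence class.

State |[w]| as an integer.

5

drop 0:a onto floor
drop 1:z onto floor
drop 2:y onto {1:z}
drop 3:y onto {2:y}
drop 4:y onto {3:y}
ground layer = {0:a, 1:z}
drop-orders for the pieces not yet dropped (sum over which currently-grounded one goes next):
  1 to go: {0} 1  {4} 1
  2 to go: {0,4} 2  {3,4} 1
  3 to go: {0,3,4} 3  {2,3,4} 1
  if 0:a drops first: 1 orders
  if 1:z drops first: 4 orders
heap linearizations: 5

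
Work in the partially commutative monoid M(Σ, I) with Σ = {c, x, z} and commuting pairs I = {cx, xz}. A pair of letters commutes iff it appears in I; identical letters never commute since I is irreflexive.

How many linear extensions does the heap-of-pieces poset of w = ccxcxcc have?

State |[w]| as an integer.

21

0(c) covers ∅
1(c) covers 0:c
2(x) covers ∅
3(c) covers 1:c
4(x) covers 2:x
5(c) covers 3:c
6(c) covers 5:c
floor of heap: 0:c, 2:x
completions by unplaced set U, small U first (add the entries for U minus each lowest piece of U):
  |U|=1: {4}:1  {6}:1
  |U|=2: {2,4}:1  {4,6}:2  {5,6}:1
  |U|=3: {2,4,6}:3  {3,5,6}:1  {4,5,6}:3
  |U|=4: {1,3,5,6}:1  {2,4,5,6}:6  {3,4,5,6}:4
  |U|=5: {0,1,3,5,6}:1  {1,3,4,5,6}:5  {2,3,4,5,6}:10
  start at 0(c): 15
  start at 2(x): 6
sum over floor = 21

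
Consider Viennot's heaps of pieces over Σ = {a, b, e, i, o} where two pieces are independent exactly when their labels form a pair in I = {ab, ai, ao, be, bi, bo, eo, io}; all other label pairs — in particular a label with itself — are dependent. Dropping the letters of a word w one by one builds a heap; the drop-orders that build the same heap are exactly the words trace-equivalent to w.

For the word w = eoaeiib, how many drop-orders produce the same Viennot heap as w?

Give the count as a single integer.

piece 0:e — minimal
piece 1:o — minimal
piece 2:a rests on {0:e}
piece 3:e rests on {2:a}
piece 4:i rests on {3:e}
piece 5:i rests on {4:i}
piece 6:b — minimal
minimal pieces: {0:e, 1:o, 6:b}
ways to finish when only these pieces remain (= sum over removing one remaining piece with nothing left below it):
  1 left: {1}→1  {5}→1  {6}→1
  2 left: {1,5}→2  {1,6}→2  {4,5}→1  {5,6}→2
  3 left: {1,4,5}→3  {1,5,6}→6  {3,4,5}→1  {4,5,6}→3
  4 left: {1,3,4,5}→4  {1,4,5,6}→12  {2,3,4,5}→1  {3,4,5,6}→4
  5 left: {0,2,3,4,5}→1  {1,2,3,4,5}→5  {1,3,4,5,6}→20  {2,3,4,5,6}→5
  placing 0:e first → 30 extensions
  placing 1:o first → 6 extensions
  placing 6:b first → 6 extensions
total linear extensions = 42

42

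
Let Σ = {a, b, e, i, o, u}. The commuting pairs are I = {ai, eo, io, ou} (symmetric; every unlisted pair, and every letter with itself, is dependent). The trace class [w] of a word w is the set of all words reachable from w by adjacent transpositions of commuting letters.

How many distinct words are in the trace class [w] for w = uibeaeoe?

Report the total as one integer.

drop 0:u onto floor
drop 1:i onto {0:u}
drop 2:b onto {1:i}
drop 3:e onto {2:b}
drop 4:a onto {3:e}
drop 5:e onto {4:a}
drop 6:o onto {4:a}
drop 7:e onto {5:e}
ground layer = {0:u}
drop-orders for the pieces not yet dropped (sum over which currently-grounded one goes next):
  1 to go: {6} 1  {7} 1
  2 to go: {5,7} 1  {6,7} 2
  3 to go: {5,6,7} 3
  4 to go: {4,5,6,7} 3
  5 to go: {3,4,5,6,7} 3
  6 to go: {2,3,4,5,6,7} 3
  if 0:u drops first: 3 orders

3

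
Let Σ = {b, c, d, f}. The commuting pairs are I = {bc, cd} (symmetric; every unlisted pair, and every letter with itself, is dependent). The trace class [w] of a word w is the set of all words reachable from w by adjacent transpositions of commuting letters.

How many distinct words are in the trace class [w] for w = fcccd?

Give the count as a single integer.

piece 0:f — minimal
piece 1:c rests on {0:f}
piece 2:c rests on {1:c}
piece 3:c rests on {2:c}
piece 4:d rests on {0:f}
minimal pieces: {0:f}
ways to finish when only these pieces remain (= sum over removing one remaining piece with nothing left below it):
  1 left: {3}→1  {4}→1
  2 left: {2,3}→1  {3,4}→2
  3 left: {1,2,3}→1  {2,3,4}→3
  placing 0:f first → 4 extensions

4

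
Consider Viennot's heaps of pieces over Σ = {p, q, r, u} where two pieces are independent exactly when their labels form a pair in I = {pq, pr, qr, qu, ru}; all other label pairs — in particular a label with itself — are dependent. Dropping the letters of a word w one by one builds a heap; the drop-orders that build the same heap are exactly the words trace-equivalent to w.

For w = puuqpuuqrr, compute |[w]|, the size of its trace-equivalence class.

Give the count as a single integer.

1260

#0=p has no predecessor
#1=u depends on [0:p]
#2=u depends on [1:u]
#3=q has no predecessor
#4=p depends on [2:u]
#5=u depends on [4:p]
#6=u depends on [5:u]
#7=q depends on [3:q]
#8=r has no predecessor
#9=r depends on [8:r]
sources: [0:p, 3:q, 8:r]
N(rest) = Σ N(rest − s) over sources s of rest; N(one piece) = 1:
  size 1 → [6]=1  [7]=1  [9]=1
  size 2 → [3,7]=1  [5,6]=1  [6,7]=2  [6,9]=2  [7,9]=2  [8,9]=1
  size 3 → [3,6,7]=3  [3,7,9]=3  [4,5,6]=1  [5,6,7]=3  [5,6,9]=3  [6,7,9]=6  [6,8,9]=3  [7,8,9]=3
  size 4 → [2,4,5,6]=1  [3,5,6,7]=6  [3,6,7,9]=12  [3,7,8,9]=6  [4,5,6,7]=4  [4,5,6,9]=4  [5,6,7,9]=12  [5,6,8,9]=6  [6,7,8,9]=12
  size 5 → [1,2,4,5,6]=1  [2,4,5,6,7]=5  [2,4,5,6,9]=5  [3,4,5,6,7]=10  [3,5,6,7,9]=30  [3,6,7,8,9]=30  [4,5,6,7,9]=20  [4,5,6,8,9]=10  [5,6,7,8,9]=30
  size 6 → [0,1,2,4,5,6]=1  [1,2,4,5,6,7]=6  [1,2,4,5,6,9]=6  [2,3,4,5,6,7]=15  [2,4,5,6,7,9]=30  [2,4,5,6,8,9]=15  [3,4,5,6,7,9]=60  [3,5,6,7,8,9]=90  [4,5,6,7,8,9]=60
  size 7 → [0,1,2,4,5,6,7]=7  [0,1,2,4,5,6,9]=7  [1,2,3,4,5,6,7]=21  [1,2,4,5,6,7,9]=42  [1,2,4,5,6,8,9]=21  [2,3,4,5,6,7,9]=105  [2,4,5,6,7,8,9]=105  [3,4,5,6,7,8,9]=210
  size 8 → [0,1,2,3,4,5,6,7]=28  [0,1,2,4,5,6,7,9]=56  [0,1,2,4,5,6,8,9]=28  [1,2,3,4,5,6,7,9]=168  [1,2,4,5,6,7,8,9]=168  [2,3,4,5,6,7,8,9]=420
  first=0(p) contributes 756
  first=3(q) contributes 252
  first=8(r) contributes 252
|[w]| = 1260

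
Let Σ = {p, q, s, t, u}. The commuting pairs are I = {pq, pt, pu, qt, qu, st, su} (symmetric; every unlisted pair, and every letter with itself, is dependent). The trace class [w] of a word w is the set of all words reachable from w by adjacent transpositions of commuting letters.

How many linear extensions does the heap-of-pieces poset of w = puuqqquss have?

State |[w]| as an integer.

336

0(p) covers ∅
1(u) covers ∅
2(u) covers 1:u
3(q) covers ∅
4(q) covers 3:q
5(q) covers 4:q
6(u) covers 2:u
7(s) covers 0:p, 5:q
8(s) covers 7:s
floor of heap: 0:p, 1:u, 3:q
completions by unplaced set U, small U first (add the entries for U minus each lowest piece of U):
  |U|=1: {6}:1  {8}:1
  |U|=2: {2,6}:1  {6,8}:2  {7,8}:1
  |U|=3: {0,7,8}:1  {1,2,6}:1  {2,6,8}:3  {5,7,8}:1  {6,7,8}:3
  |U|=4: {0,5,7,8}:2  {0,6,7,8}:4  {1,2,6,8}:4  {2,6,7,8}:6  {4,5,7,8}:1  {5,6,7,8}:4
  |U|=5: {0,2,6,7,8}:10  {0,4,5,7,8}:3  {0,5,6,7,8}:10  {1,2,6,7,8}:10  {2,5,6,7,8}:10  {3,4,5,7,8}:1  {4,5,6,7,8}:5
  |U|=6: {0,1,2,6,7,8}:20  {0,2,5,6,7,8}:30  {0,3,4,5,7,8}:4  {0,4,5,6,7,8}:18  {1,2,5,6,7,8}:20  {2,4,5,6,7,8}:15  {3,4,5,6,7,8}:6
  |U|=7: {0,1,2,5,6,7,8}:70  {0,2,4,5,6,7,8}:63  {0,3,4,5,6,7,8}:28  {1,2,4,5,6,7,8}:35  {2,3,4,5,6,7,8}:21
  start at 0(p): 56
  start at 1(u): 112
  start at 3(q): 168
sum over floor = 336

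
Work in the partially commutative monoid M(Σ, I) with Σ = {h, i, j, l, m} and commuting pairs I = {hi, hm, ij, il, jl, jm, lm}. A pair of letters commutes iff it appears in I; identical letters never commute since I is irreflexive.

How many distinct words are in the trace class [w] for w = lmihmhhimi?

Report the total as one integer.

210

drop 0:l onto floor
drop 1:m onto floor
drop 2:i onto {1:m}
drop 3:h onto {0:l}
drop 4:m onto {2:i}
drop 5:h onto {3:h}
drop 6:h onto {5:h}
drop 7:i onto {4:m}
drop 8:m onto {7:i}
drop 9:i onto {8:m}
ground layer = {0:l, 1:m}
drop-orders for the pieces not yet dropped (sum over which currently-grounded one goes next):
  1 to go: {6} 1  {9} 1
  2 to go: {5,6} 1  {6,9} 2  {8,9} 1
  3 to go: {3,5,6} 1  {5,6,9} 3  {6,8,9} 3  {7,8,9} 1
  4 to go: {0,3,5,6} 1  {3,5,6,9} 4  {4,7,8,9} 1  {5,6,8,9} 6  {6,7,8,9} 4
  5 to go: {0,3,5,6,9} 5  {2,4,7,8,9} 1  {3,5,6,8,9} 10  {4,6,7,8,9} 5  {5,6,7,8,9} 10
  6 to go: {0,3,5,6,8,9} 15  {1,2,4,7,8,9} 1  {2,4,6,7,8,9} 6  {3,5,6,7,8,9} 20  {4,5,6,7,8,9} 15
  7 to go: {0,3,5,6,7,8,9} 35  {1,2,4,6,7,8,9} 7  {2,4,5,6,7,8,9} 21  {3,4,5,6,7,8,9} 35
  8 to go: {0,3,4,5,6,7,8,9} 70  {1,2,4,5,6,7,8,9} 28  {2,3,4,5,6,7,8,9} 56
  if 0:l drops first: 84 orders
  if 1:m drops first: 126 orders
heap linearizations: 210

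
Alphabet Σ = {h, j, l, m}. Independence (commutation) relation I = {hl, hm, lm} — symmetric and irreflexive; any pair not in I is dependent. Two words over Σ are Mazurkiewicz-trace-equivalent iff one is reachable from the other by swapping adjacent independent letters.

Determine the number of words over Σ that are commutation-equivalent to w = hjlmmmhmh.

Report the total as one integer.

drop 0:h onto floor
drop 1:j onto {0:h}
drop 2:l onto {1:j}
drop 3:m onto {1:j}
drop 4:m onto {3:m}
drop 5:m onto {4:m}
drop 6:h onto {1:j}
drop 7:m onto {5:m}
drop 8:h onto {6:h}
ground layer = {0:h}
drop-orders for the pieces not yet dropped (sum over which currently-grounded one goes next):
  1 to go: {2} 1  {7} 1  {8} 1
  2 to go: {2,7} 2  {2,8} 2  {5,7} 1  {6,8} 1  {7,8} 2
  3 to go: {2,5,7} 3  {2,6,8} 3  {2,7,8} 6  {4,5,7} 1  {5,7,8} 3  {6,7,8} 3
  4 to go: {2,4,5,7} 4  {2,5,7,8} 12  {2,6,7,8} 12  {3,4,5,7} 1  {4,5,7,8} 4  {5,6,7,8} 6
  5 to go: {2,3,4,5,7} 5  {2,4,5,7,8} 20  {2,5,6,7,8} 30  {3,4,5,7,8} 5  {4,5,6,7,8} 10
  6 to go: {2,3,4,5,7,8} 30  {2,4,5,6,7,8} 60  {3,4,5,6,7,8} 15
  7 to go: {2,3,4,5,6,7,8} 105
  if 0:h drops first: 105 orders

105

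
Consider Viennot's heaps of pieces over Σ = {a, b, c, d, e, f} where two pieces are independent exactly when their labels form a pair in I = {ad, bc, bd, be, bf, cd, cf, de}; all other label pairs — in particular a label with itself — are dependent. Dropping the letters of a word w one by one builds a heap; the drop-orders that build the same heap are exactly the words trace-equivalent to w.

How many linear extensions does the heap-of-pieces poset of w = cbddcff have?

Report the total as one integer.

105

drop 0:c onto floor
drop 1:b onto floor
drop 2:d onto floor
drop 3:d onto {2:d}
drop 4:c onto {0:c}
drop 5:f onto {3:d}
drop 6:f onto {5:f}
ground layer = {0:c, 1:b, 2:d}
drop-orders for the pieces not yet dropped (sum over which currently-grounded one goes next):
  1 to go: {1} 1  {4} 1  {6} 1
  2 to go: {0,4} 1  {1,4} 2  {1,6} 2  {4,6} 2  {5,6} 1
  3 to go: {0,1,4} 3  {0,4,6} 3  {1,4,6} 6  {1,5,6} 3  {3,5,6} 1  {4,5,6} 3
  4 to go: {0,1,4,6} 12  {0,4,5,6} 6  {1,3,5,6} 4  {1,4,5,6} 12  {2,3,5,6} 1  {3,4,5,6} 4
  5 to go: {0,1,4,5,6} 30  {0,3,4,5,6} 10  {1,2,3,5,6} 5  {1,3,4,5,6} 20  {2,3,4,5,6} 5
  if 0:c drops first: 30 orders
  if 1:b drops first: 15 orders
  if 2:d drops first: 60 orders
heap linearizations: 105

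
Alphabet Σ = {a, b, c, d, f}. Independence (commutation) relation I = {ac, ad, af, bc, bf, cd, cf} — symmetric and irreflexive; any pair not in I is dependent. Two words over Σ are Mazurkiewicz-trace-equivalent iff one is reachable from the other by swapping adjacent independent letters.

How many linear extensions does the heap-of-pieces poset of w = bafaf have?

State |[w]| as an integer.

10

piece 0:b — minimal
piece 1:a rests on {0:b}
piece 2:f — minimal
piece 3:a rests on {1:a}
piece 4:f rests on {2:f}
minimal pieces: {0:b, 2:f}
ways to finish when only these pieces remain (= sum over removing one remaining piece with nothing left below it):
  1 left: {3}→1  {4}→1
  2 left: {1,3}→1  {2,4}→1  {3,4}→2
  3 left: {0,1,3}→1  {1,3,4}→3  {2,3,4}→3
  placing 0:b first → 6 extensions
  placing 2:f first → 4 extensions
total linear extensions = 10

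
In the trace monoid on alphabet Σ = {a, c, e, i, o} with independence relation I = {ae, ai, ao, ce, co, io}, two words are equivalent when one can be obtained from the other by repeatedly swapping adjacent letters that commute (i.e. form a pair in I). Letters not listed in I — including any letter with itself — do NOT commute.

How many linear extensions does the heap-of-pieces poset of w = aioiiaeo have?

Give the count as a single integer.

#0=a has no predecessor
#1=i has no predecessor
#2=o has no predecessor
#3=i depends on [1:i]
#4=i depends on [3:i]
#5=a depends on [0:a]
#6=e depends on [2:o, 4:i]
#7=o depends on [6:e]
sources: [0:a, 1:i, 2:o]
N(rest) = Σ N(rest − s) over sources s of rest; N(one piece) = 1:
  size 1 → [5]=1  [7]=1
  size 2 → [0,5]=1  [5,7]=2  [6,7]=1
  size 3 → [0,5,7]=3  [2,6,7]=1  [4,6,7]=1  [5,6,7]=3
  size 4 → [0,5,6,7]=6  [2,4,6,7]=2  [2,5,6,7]=4  [3,4,6,7]=1  [4,5,6,7]=4
  size 5 → [0,2,5,6,7]=10  [0,4,5,6,7]=10  [1,3,4,6,7]=1  [2,3,4,6,7]=3  [2,4,5,6,7]=10  [3,4,5,6,7]=5
  size 6 → [0,2,4,5,6,7]=30  [0,3,4,5,6,7]=15  [1,2,3,4,6,7]=4  [1,3,4,5,6,7]=6  [2,3,4,5,6,7]=18
  first=0(a) contributes 28
  first=1(i) contributes 63
  first=2(o) contributes 21
|[w]| = 112

112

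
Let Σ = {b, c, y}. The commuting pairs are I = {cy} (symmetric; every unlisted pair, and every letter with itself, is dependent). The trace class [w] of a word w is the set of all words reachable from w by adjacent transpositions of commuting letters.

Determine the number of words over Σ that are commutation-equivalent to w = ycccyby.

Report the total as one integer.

piece 0:y — minimal
piece 1:c — minimal
piece 2:c rests on {1:c}
piece 3:c rests on {2:c}
piece 4:y rests on {0:y}
piece 5:b rests on {3:c, 4:y}
piece 6:y rests on {5:b}
minimal pieces: {0:y, 1:c}
ways to finish when only these pieces remain (= sum over removing one remaining piece with nothing left below it):
  1 left: {6}→1
  2 left: {5,6}→1
  3 left: {3,5,6}→1  {4,5,6}→1
  4 left: {0,4,5,6}→1  {2,3,5,6}→1  {3,4,5,6}→2
  5 left: {0,3,4,5,6}→3  {1,2,3,5,6}→1  {2,3,4,5,6}→3
  placing 0:y first → 4 extensions
  placing 1:c first → 6 extensions
total linear extensions = 10

10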